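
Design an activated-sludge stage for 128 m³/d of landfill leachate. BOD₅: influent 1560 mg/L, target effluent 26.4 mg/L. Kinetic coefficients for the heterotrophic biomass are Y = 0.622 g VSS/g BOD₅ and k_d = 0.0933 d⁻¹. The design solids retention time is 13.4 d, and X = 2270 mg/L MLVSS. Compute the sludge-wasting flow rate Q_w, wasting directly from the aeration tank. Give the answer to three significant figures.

Steady-state biomass mass balance: V·X·(1 + k_d·θ_c) = Y·Q·(S₀ − S)·θ_c, so V = 0.622 × 128 × (1560 − 26.4) × 13.4 / [2270 × (1 + 0.0933 × 13.4)] = 1.64×10^6 / 5108 = 320.3 m³.
For wasting at MLVSS concentration, Q_w = V/θ_c = 320.3/13.4 = 23.90 m³/d.

Q_w ≈ 23.9 m³/d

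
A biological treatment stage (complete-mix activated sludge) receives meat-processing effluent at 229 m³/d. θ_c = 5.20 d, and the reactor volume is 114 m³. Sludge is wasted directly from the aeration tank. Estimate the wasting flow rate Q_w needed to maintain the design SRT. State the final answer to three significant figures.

Q_w ≈ 21.9 m³/d

With mixed-liquor wasting, θ_c = V/Q_w, so Q_w = V/θ_c = 114.0/5.20 = 21.92 m³/d.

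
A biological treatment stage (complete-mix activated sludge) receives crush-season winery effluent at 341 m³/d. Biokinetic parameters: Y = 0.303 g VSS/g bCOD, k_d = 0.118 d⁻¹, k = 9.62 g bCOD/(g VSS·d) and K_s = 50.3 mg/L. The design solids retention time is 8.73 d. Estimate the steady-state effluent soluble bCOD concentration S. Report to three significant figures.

Effluent substrate depends only on kinetics and SRT: S = K_s(1 + k_d θ_c) / [θ_c(Yk − k_d) − 1] = 50.3 × (1 + 0.118 × 8.73) / [8.73 × (0.303 × 9.62 − 0.118) − 1] = 102.1 / 23.42 = 4.361 mg/L.

S ≈ 4.36 mg/L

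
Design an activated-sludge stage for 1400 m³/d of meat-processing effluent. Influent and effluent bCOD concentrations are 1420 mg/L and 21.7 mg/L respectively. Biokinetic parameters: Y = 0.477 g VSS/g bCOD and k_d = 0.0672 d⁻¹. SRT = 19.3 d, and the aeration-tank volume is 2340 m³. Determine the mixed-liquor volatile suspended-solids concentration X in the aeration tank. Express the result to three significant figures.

X ≈ 3350 mg/L

Solving the biomass balance for X: X = Y Q (S₀−S) θ_c / [V (1+k_d θ_c)] = 0.477 × 1400 × (1420 − 21.7) × 19.3 / [2340 × (1 + 0.0672 × 19.3)] = 3353 mg/L.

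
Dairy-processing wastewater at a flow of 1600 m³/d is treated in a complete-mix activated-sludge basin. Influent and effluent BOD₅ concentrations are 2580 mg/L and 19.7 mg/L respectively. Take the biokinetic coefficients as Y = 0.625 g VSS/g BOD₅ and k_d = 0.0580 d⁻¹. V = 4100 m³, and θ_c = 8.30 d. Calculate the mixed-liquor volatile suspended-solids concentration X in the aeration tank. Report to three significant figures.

X ≈ 3500 mg/L

X = Y·Q·ΔS·θ_c / [V·(1 + k_d θ_c)] = 0.625 × 1600 × (2580 − 19.7) × 8.30 / [4100 × (1 + 0.0580 × 8.30)] = 3499 mg/L.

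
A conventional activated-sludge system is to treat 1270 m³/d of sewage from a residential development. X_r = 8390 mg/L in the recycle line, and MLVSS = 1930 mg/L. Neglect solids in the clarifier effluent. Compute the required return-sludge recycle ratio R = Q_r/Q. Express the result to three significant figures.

R ≈ 0.299

Solids balance on the clarifier gives (1+R)X = R·X_r, so R = X/(X_r − X) = 1930 / (8390 − 1930) = 0.2988.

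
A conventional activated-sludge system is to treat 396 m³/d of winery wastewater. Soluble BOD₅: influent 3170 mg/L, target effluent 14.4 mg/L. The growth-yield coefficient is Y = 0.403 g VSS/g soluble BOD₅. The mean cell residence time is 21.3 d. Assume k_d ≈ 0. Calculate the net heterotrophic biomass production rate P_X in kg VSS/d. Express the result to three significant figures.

No decay correction is needed, so Y_obs = Y = 0.403.
Substrate removed = Q·(S₀ − S) = 396 m³/d × (3170 − 14.4) g/m³ = 1.25×10^6 g/d = 1250 kg/d.
Biomass produced: P_X = Y_obs·Q·ΔS = 0.4030 × 1250 ≈ 503.6 kg VSS/d.

P_X ≈ 504 kg VSS/d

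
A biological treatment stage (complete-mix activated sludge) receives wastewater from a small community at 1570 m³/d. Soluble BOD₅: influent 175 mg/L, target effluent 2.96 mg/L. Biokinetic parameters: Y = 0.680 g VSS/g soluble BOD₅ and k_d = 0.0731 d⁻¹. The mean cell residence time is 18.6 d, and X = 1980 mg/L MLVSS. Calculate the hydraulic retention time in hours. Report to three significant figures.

τ ≈ 11.2 h

Steady-state biomass mass balance: V·X·(1 + k_d·θ_c) = Y·Q·(S₀ − S)·θ_c, so V = 0.680 × 1570 × (175 − 2.96) × 18.6 / [1980 × (1 + 0.0731 × 18.6)] = 3.42×10^6 / 4672 = 731.2 m³.
HRT = V/Q = 731.2 m³ / 1570 m³·d⁻¹ = 0.4657 d × 24 = 11.18 h.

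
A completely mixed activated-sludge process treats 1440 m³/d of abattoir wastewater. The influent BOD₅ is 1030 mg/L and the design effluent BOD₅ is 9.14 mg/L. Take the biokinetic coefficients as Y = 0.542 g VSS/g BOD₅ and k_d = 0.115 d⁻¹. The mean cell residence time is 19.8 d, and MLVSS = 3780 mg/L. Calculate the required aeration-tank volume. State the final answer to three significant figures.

Steady-state biomass mass balance: V·X·(1 + k_d·θ_c) = Y·Q·(S₀ − S)·θ_c, so V = 0.542 × 1440 × (1030 − 9.14) × 19.8 / [3780 × (1 + 0.115 × 19.8)] = 1.58×10^7 / 12387 = 1274 m³.

V ≈ 1270 m³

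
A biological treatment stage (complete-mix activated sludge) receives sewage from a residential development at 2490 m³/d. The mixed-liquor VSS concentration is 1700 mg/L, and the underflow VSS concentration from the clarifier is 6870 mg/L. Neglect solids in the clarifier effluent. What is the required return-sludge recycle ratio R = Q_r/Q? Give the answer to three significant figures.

Solids balance on the clarifier gives (1+R)X = R·X_r, so R = X/(X_r − X) = 1700 / (6870 − 1700) = 0.3288.

R ≈ 0.329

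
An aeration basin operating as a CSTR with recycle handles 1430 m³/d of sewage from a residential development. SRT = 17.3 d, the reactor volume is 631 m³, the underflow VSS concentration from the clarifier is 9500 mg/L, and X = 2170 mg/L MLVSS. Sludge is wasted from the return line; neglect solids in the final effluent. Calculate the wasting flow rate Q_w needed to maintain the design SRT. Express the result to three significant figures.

θ_c = V·X/(Q_w·X_r) when wasting from the recycle, so Q_w = V·X/(θ_c·X_r) = 631.0 × 2170 / (17.3 × 9500) = 8.331 m³/d.

Q_w ≈ 8.33 m³/d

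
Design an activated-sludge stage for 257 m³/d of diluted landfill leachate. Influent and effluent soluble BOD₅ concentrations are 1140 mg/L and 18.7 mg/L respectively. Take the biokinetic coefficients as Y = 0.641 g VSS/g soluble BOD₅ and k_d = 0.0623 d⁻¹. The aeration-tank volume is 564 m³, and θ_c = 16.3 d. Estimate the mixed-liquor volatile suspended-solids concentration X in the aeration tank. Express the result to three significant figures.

Solving the biomass balance for X: X = Y Q (S₀−S) θ_c / [V (1+k_d θ_c)] = 0.641 × 257 × (1140 − 18.7) × 16.3 / [564 × (1 + 0.0623 × 16.3)] = 2649 mg/L.

X ≈ 2650 mg/L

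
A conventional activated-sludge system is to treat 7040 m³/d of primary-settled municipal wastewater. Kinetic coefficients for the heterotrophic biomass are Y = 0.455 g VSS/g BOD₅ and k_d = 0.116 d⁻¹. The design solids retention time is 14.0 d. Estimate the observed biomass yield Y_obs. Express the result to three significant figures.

The observed yield is Y_obs = Y/(1 + k_d·θ_c) = 0.455 / (1 + 0.116 × 14.0) = 0.455 / 2.624 = 0.1734 g VSS per g BOD₅ removed.

Y_obs ≈ 0.173 g VSS/g BOD₅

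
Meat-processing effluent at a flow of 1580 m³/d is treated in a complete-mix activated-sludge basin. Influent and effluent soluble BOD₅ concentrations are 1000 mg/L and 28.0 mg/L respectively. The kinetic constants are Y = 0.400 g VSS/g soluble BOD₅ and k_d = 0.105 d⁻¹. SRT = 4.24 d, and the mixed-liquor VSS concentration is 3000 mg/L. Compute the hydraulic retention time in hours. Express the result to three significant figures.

τ ≈ 9.13 h

Steady-state biomass mass balance: V·X·(1 + k_d·θ_c) = Y·Q·(S₀ − S)·θ_c, so V = 0.400 × 1580 × (1000 − 28.0) × 4.24 / [3000 × (1 + 0.105 × 4.24)] = 2.6×10^6 / 4336 = 600.8 m³.
Hydraulic retention time τ = V/Q = 600.8 / 1580 = 0.3802 d = 9.125 h.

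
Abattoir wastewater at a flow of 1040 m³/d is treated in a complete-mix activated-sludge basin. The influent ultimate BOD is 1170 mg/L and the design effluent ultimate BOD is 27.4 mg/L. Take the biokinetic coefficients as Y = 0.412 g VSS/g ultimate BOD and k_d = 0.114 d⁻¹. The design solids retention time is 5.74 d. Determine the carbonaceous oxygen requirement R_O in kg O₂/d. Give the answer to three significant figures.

Correct the yield for decay: Y_obs = Y/(1 + k_d θ_c) = 0.412 / (1 + 0.114 × 5.74) = 0.412 / 1.654 = 0.2490.
Substrate removed = Q·(S₀ − S) = 1040 m³/d × (1170 − 27.4) g/m³ = 1.19×10^6 g/d = 1188 kg/d.
Net sludge production P_X = 0.2490 × 1188 = 295.9 kg VSS/d.
Carbonaceous O₂ demand = substrate oxidised − cell-mass equivalent = 1188 − 1.42 × 295.9 = 768.1 kg O₂/d.

R_O ≈ 768 kg O₂/d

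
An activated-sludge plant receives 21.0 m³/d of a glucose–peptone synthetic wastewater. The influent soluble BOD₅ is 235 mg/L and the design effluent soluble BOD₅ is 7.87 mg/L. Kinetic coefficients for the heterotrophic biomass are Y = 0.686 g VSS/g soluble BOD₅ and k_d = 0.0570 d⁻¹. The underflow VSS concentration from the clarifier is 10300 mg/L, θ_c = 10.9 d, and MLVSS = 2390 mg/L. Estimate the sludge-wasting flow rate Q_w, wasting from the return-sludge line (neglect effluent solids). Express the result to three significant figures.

Q_w ≈ 0.196 m³/d

Rearranging the biomass balance for a CMAS with decay, V = Y·Q·ΔS·θ_c / [X·(1+k_d θ_c)] = 0.686 × 21.0 × (235 − 7.87) × 10.9 / [2390 × (1 + 0.0570 × 10.9)] = 3.57×10^4 / 3875 = 9.204 m³.
Q_w = (V·X)/(θ_c X_r) = 9.204 × 2390 / (10.9 × 10300) = 0.1959 m³/d.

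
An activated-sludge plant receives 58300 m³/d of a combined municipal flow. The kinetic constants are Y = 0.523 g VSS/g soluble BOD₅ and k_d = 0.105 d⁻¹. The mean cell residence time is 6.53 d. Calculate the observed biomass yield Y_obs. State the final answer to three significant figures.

Y_obs = Y / (1 + k_d θ_c) = 0.523 / (1 + 0.105 × 6.53) = 0.523 / 1.686 = 0.3103.

Y_obs ≈ 0.310 g VSS/g soluble BOD₅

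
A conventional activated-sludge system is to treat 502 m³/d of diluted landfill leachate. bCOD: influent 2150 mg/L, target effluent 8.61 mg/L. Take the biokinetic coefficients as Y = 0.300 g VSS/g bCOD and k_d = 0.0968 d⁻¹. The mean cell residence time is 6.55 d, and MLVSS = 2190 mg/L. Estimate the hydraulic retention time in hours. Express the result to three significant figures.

τ ≈ 28.2 h

From the SRT design equation V = Y Q (S₀−S) θ_c / [X (1 + k_d θ_c)] = 0.300 × 502 × (2150 − 8.61) × 6.55 / [2190 × (1 + 0.0968 × 6.55)] = 2.11×10^6 / 3579 = 590.3 m³.
τ = V/Q = 590.3/502 = 1.176 d, or 28.22 h.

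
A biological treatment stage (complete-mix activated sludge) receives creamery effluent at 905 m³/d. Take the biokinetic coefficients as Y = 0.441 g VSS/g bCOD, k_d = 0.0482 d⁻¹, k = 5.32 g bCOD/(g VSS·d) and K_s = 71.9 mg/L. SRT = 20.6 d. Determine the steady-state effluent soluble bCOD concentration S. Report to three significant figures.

Effluent substrate depends only on kinetics and SRT: S = K_s(1 + k_d θ_c) / [θ_c(Yk − k_d) − 1] = 71.9 × (1 + 0.0482 × 20.6) / [20.6 × (0.441 × 5.32 − 0.0482) − 1] = 143.3 / 46.34 = 3.092 mg/L.

S ≈ 3.09 mg/L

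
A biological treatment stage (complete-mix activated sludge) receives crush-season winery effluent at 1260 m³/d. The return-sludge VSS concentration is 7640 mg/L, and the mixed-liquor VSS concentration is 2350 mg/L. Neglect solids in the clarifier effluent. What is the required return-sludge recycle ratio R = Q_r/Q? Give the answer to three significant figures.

R = Q_r/Q = X/(X_r − X) = 2350 / (7640 − 2350) = 0.4442.

R ≈ 0.444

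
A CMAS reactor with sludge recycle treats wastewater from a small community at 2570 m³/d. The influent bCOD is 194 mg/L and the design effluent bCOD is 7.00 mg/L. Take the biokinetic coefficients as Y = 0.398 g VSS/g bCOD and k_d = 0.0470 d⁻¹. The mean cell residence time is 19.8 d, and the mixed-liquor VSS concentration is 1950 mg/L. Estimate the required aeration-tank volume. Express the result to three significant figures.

Rearranging the biomass balance for a CMAS with decay, V = Y·Q·ΔS·θ_c / [X·(1+k_d θ_c)] = 0.398 × 2570 × (194 − 7.00) × 19.8 / [1950 × (1 + 0.0470 × 19.8)] = 3.79×10^6 / 3765 = 1006 m³.

V ≈ 1010 m³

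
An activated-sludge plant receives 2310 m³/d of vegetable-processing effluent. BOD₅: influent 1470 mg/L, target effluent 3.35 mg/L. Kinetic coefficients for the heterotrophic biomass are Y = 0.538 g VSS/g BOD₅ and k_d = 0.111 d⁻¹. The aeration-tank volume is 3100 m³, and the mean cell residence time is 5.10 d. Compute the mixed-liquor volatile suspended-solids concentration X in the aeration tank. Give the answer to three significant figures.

X = Y·Q·ΔS·θ_c / [V·(1 + k_d θ_c)] = 0.538 × 2310 × (1470 − 3.35) × 5.10 / [3100 × (1 + 0.111 × 5.10)] = 1915 mg/L.

X ≈ 1910 mg/L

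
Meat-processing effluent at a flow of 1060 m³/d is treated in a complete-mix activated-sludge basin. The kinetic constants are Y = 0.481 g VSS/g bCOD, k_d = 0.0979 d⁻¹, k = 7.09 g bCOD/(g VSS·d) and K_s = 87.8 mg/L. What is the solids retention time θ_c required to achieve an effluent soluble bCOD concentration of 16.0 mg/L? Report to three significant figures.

At the target effluent, Y k S/(K_s+S) = 0.481×7.09×16.0/103.8 = 0.5257 d⁻¹.
θ_c = 1/(μ − k_d) = 1/(0.5257 − 0.0979) = 1/0.4278 = 2.338 d.

θ_c ≈ 2.34 d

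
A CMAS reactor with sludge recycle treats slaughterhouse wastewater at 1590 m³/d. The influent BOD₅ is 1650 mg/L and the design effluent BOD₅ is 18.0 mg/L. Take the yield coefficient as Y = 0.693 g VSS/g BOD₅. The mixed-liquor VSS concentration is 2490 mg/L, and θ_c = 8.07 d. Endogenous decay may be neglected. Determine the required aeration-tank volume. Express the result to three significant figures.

V·X = Y·Q·ΔS·θ_c gives V = 0.693 × 1590 × (1650 − 18.0) × 8.07 / 2490 = 5828 m³.

V ≈ 5830 m³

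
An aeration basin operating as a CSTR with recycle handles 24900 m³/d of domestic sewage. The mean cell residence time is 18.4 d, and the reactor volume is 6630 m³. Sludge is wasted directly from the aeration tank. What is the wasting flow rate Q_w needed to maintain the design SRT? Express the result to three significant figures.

Q_w ≈ 360 m³/d

For wasting at MLVSS concentration, Q_w = V/θ_c = 6630/18.4 = 360.3 m³/d.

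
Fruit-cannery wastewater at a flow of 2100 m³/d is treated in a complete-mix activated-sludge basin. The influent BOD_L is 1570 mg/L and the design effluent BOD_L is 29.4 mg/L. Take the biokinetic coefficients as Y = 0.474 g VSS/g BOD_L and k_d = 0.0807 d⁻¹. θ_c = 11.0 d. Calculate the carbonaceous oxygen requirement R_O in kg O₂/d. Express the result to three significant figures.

R_O ≈ 2080 kg O₂/d

Y_obs = Y / (1 + k_d θ_c) = 0.474 / (1 + 0.0807 × 11.0) = 0.474 / 1.888 = 0.2511.
ΔS = 1570 − 29.4 = 1541 mg/L, so the substrate removal rate is 2100 × 1541/1000 = 3235 kg BOD_L/d.
Net sludge production P_X = 0.2511 × 3235 = 812.4 kg VSS/d.
R_O = Q·ΔS − 1.42 P_X = 3235 − 1154 = 2082 kg O₂/d.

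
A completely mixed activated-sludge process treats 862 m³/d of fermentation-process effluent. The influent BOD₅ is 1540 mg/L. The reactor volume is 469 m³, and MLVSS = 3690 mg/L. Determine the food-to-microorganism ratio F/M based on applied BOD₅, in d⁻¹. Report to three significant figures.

F/M = applied load / biomass = Q·S₀/(V·X) = 862 × 1540 / (469.0 × 3690) = 0.7671 d⁻¹.

F/M ≈ 0.767 d⁻¹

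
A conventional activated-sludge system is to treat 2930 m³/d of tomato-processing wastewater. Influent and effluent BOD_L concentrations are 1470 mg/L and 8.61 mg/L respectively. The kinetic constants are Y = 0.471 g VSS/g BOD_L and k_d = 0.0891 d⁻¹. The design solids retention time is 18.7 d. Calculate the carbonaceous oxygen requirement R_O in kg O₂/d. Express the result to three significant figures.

R_O ≈ 3210 kg O₂/d

Y_obs = Y / (1 + k_d θ_c) = 0.471 / (1 + 0.0891 × 18.7) = 0.471 / 2.666 = 0.1767.
Substrate removed = Q·(S₀ − S) = 2930 m³/d × (1470 − 8.61) g/m³ = 4.28×10^6 g/d = 4282 kg/d.
Net sludge production P_X = 0.1767 × 4282 = 756.4 kg VSS/d.
R_O = Q·ΔS − 1.42 P_X = 4282 − 1074 = 3208 kg O₂/d.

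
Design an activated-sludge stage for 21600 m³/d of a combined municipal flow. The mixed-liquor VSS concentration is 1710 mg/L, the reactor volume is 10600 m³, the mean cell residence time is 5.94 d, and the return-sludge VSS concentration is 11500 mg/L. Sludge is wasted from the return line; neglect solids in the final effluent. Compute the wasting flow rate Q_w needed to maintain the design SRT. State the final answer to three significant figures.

Q_w = (V·X)/(θ_c X_r) = 10600 × 1710 / (5.94 × 11500) = 265.3 m³/d.

Q_w ≈ 265 m³/d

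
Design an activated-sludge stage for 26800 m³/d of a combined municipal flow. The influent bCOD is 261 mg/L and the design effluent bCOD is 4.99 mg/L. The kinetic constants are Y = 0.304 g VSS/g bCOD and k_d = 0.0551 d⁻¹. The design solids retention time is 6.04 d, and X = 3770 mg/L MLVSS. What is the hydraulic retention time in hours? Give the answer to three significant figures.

Steady-state biomass mass balance: V·X·(1 + k_d·θ_c) = Y·Q·(S₀ − S)·θ_c, so V = 0.304 × 26800 × (261 − 4.99) × 6.04 / [3770 × (1 + 0.0551 × 6.04)] = 1.26×10^7 / 5025 = 2507 m³.
HRT = V/Q = 2507 m³ / 26800 m³·d⁻¹ = 0.09355 d × 24 = 2.245 h.

τ ≈ 2.25 h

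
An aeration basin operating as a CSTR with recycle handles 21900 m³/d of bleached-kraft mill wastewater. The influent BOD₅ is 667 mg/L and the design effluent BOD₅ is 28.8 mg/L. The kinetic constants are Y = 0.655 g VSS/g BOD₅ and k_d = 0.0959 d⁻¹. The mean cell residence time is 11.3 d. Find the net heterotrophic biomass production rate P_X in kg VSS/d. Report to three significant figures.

P_X ≈ 4390 kg VSS/d

Y_obs = Y / (1 + k_d θ_c) = 0.655 / (1 + 0.0959 × 11.3) = 0.655 / 2.084 = 0.3143.
Mass of BOD₅ removed per day: Q(S₀ − S) = 21900 × 638.2 g/m³ = 13977 kg/d.
So the net sludge growth is P_X = 0.3143 × 13977 = 4394 kg VSS/d.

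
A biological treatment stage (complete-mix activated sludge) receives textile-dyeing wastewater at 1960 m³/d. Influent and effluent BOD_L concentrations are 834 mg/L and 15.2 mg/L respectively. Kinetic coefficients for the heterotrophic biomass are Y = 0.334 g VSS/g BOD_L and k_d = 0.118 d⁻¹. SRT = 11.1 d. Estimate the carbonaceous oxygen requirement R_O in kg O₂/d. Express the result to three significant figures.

Correct the yield for decay: Y_obs = Y/(1 + k_d θ_c) = 0.334 / (1 + 0.118 × 11.1) = 0.334 / 2.310 = 0.1446.
Mass of BOD_L removed per day: Q(S₀ − S) = 1960 × 818.8 g/m³ = 1605 kg/d.
Biomass synthesised: P_X = Y_obs × 1605 = 232.1 kg VSS/d.
R_O = Q·ΔS − 1.42 P_X = 1605 − 329.5 = 1275 kg O₂/d.

R_O ≈ 1280 kg O₂/d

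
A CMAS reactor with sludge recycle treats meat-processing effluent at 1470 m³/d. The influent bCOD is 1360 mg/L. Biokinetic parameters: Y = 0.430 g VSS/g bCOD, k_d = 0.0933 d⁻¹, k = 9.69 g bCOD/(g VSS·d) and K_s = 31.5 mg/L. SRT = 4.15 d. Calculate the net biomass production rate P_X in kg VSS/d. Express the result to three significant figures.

P_X ≈ 618 kg VSS/d

For a completely mixed reactor with recycle the Lawrence–McCarty relation gives S = K_s·(1 + k_d·θ_c) / [θ_c·(Y·k − k_d) − 1] = 31.5 × (1 + 0.0933 × 4.15) / [4.15 × (0.430 × 9.69 − 0.0933) − 1] = 43.70 / 15.90 = 2.747 mg/L.
Y_obs = Y / (1 + k_d θ_c) = 0.430 / (1 + 0.0933 × 4.15) = 0.430 / 1.387 = 0.3100.
ΔS = 1360 − 2.75 = 1357 mg/L, so the substrate removal rate is 1470 × 1357/1000 = 1995 kg bCOD/d.
So the net sludge growth is P_X = 0.3100 × 1995 = 618.5 kg VSS/d.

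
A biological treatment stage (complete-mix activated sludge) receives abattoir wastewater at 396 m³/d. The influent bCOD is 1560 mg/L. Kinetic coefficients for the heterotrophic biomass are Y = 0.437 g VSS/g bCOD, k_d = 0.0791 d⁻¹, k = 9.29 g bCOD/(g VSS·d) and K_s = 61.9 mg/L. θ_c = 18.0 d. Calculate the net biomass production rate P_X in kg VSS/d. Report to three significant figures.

From the Monod/SRT balance for a CMAS, S = K_s·(1+k_d θ_c)/[θ_c·(Y k − k_d) − 1] = 61.9 × (1 + 0.0791 × 18.0) / [18.0 × (0.437 × 9.29 − 0.0791) − 1] = 150.0 / 70.65 = 2.124 mg/L.
The observed yield is Y_obs = Y/(1 + k_d·θ_c) = 0.437 / (1 + 0.0791 × 18.0) = 0.437 / 2.424 = 0.1803 g VSS per g bCOD removed.
ΔS = 1560 − 2.12 = 1558 mg/L, so the substrate removal rate is 396 × 1558/1000 = 616.9 kg bCOD/d.
Biomass produced: P_X = Y_obs·Q·ΔS = 0.1803 × 616.9 ≈ 111.2 kg VSS/d.

P_X ≈ 111 kg VSS/d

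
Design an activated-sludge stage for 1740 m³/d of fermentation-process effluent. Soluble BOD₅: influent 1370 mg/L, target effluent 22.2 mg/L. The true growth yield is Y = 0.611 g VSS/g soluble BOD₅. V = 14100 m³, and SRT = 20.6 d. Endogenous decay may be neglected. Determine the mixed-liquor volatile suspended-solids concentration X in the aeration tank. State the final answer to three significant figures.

X = Y·Q·ΔS·θ_c / V = 0.611 × 1740 × (1370 − 22.2) × 20.6 / 14100 = 2093 mg/L.

X ≈ 2090 mg/L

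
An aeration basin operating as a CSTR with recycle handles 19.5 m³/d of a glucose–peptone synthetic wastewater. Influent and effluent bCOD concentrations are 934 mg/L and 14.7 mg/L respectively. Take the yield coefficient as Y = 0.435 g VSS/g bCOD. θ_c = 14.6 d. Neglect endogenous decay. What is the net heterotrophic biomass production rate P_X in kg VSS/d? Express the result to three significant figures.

P_X ≈ 7.80 kg VSS/d

No decay correction is needed, so Y_obs = Y = 0.435.
Q·(S₀ − S) = 19.5 × (934 − 14.7) × 10⁻³ = 17.93 kg/d removed.
P_X = Y_obs · Q(S₀ − S) = 0.4350 × 17.93 = 7.798 kg VSS/d.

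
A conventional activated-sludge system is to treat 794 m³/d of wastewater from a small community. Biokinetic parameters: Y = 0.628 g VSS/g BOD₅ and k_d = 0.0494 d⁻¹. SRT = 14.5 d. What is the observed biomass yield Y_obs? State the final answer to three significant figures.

Observed yield with endogenous decay: Y_obs = Y / (1 + k_d·θ_c) = 0.628 / (1 + 0.0494 × 14.5) = 0.628 / 1.716 = 0.3659 g VSS/g BOD₅.

Y_obs ≈ 0.366 g VSS/g BOD₅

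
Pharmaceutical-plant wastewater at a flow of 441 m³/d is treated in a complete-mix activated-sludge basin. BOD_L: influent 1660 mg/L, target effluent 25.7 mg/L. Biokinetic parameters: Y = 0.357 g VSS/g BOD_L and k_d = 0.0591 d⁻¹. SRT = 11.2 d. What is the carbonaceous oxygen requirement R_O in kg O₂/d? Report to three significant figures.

The observed yield is Y_obs = Y/(1 + k_d·θ_c) = 0.357 / (1 + 0.0591 × 11.2) = 0.357 / 1.662 = 0.2148 g VSS per g BOD_L removed.
Q·(S₀ − S) = 441 × (1660 − 25.7) × 10⁻³ = 720.7 kg/d removed.
Net sludge production P_X = 0.2148 × 720.7 = 154.8 kg VSS/d.
R_O = Q·(S₀ − S) − 1.42·P_X = 720.7 − 1.42 × 154.8 = 500.9 kg O₂/d.

R_O ≈ 501 kg O₂/d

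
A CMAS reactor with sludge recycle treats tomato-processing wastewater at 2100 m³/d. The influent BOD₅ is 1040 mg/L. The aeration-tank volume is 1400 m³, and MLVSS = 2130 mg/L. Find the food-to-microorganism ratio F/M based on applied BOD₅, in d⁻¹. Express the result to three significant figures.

F/M ≈ 0.732 d⁻¹

Food-to-microorganism ratio F/M = Q S₀ / (V X) = 2100 × 1040 / (1400 × 2130) = 0.7324 d⁻¹.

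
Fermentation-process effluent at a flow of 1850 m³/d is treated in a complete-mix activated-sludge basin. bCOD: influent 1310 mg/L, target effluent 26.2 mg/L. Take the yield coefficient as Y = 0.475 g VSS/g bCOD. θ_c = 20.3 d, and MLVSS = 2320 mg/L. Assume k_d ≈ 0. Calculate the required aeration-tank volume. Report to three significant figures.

With k_d = 0 the design equation reduces to V = Y Q (S₀−S) θ_c / X = 0.475 × 1850 × (1310 − 26.2) × 20.3 / 2320 = 9871 m³.

V ≈ 9870 m³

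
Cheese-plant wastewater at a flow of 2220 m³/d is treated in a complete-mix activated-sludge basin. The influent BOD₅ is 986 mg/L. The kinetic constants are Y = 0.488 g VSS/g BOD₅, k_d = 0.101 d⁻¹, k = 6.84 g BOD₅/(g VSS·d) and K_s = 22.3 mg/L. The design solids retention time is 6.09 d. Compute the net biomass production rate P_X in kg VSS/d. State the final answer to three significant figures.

P_X ≈ 660 kg VSS/d

Effluent substrate depends only on kinetics and SRT: S = K_s(1 + k_d θ_c) / [θ_c(Yk − k_d) − 1] = 22.3 × (1 + 0.101 × 6.09) / [6.09 × (0.488 × 6.84 − 0.101) − 1] = 36.02 / 18.71 = 1.925 mg/L.
Correct the yield for decay: Y_obs = Y/(1 + k_d θ_c) = 0.488 / (1 + 0.101 × 6.09) = 0.488 / 1.615 = 0.3022.
Substrate removed = Q·(S₀ − S) = 2220 m³/d × (986 − 1.92) g/m³ = 2.18×10^6 g/d = 2185 kg/d.
So the net sludge growth is P_X = 0.3022 × 2185 = 660.1 kg VSS/d.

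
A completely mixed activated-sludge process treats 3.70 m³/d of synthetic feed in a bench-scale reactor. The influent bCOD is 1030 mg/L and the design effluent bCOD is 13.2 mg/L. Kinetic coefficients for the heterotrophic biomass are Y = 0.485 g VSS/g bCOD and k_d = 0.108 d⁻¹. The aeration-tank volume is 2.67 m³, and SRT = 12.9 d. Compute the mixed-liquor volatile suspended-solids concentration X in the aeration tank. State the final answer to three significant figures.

From V·X·(1 + k_d·θ_c) = Y·Q·(S₀ − S)·θ_c: X = 0.485 × 3.70 × (1030 − 13.2) × 12.9 / [2.67 × (1 + 0.108 × 12.9)] = 3684 mg/L.

X ≈ 3680 mg/L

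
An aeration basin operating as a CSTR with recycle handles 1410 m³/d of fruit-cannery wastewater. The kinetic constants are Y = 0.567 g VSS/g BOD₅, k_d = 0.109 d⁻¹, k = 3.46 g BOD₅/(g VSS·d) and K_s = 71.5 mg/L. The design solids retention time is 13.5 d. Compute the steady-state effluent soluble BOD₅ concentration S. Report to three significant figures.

For a completely mixed reactor with recycle the Lawrence–McCarty relation gives S = K_s·(1 + k_d·θ_c) / [θ_c·(Y·k − k_d) − 1] = 71.5 × (1 + 0.109 × 13.5) / [13.5 × (0.567 × 3.46 − 0.109) − 1] = 176.7 / 24.01 = 7.359 mg/L.

S ≈ 7.36 mg/L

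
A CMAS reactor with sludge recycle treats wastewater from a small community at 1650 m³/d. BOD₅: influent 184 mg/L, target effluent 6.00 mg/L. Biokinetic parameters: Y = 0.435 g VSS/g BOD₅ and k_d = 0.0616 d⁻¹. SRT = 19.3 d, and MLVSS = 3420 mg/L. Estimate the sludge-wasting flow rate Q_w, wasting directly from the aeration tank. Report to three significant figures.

Q_w ≈ 17.1 m³/d

Steady-state biomass mass balance: V·X·(1 + k_d·θ_c) = Y·Q·(S₀ − S)·θ_c, so V = 0.435 × 1650 × (184 − 6.00) × 19.3 / [3420 × (1 + 0.0616 × 19.3)] = 2.47×10^6 / 7486 = 329.4 m³.
With mixed-liquor wasting, θ_c = V/Q_w, so Q_w = V/θ_c = 329.4/19.3 = 17.07 m³/d.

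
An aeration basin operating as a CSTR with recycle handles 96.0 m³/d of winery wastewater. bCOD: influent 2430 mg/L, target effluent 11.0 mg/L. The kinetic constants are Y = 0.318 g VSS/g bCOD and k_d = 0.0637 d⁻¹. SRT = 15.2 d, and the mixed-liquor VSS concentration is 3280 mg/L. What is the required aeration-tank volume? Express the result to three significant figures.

V ≈ 174 m³

Steady-state biomass mass balance: V·X·(1 + k_d·θ_c) = Y·Q·(S₀ − S)·θ_c, so V = 0.318 × 96.0 × (2430 − 11.0) × 15.2 / [3280 × (1 + 0.0637 × 15.2)] = 1.12×10^6 / 6456 = 173.9 m³.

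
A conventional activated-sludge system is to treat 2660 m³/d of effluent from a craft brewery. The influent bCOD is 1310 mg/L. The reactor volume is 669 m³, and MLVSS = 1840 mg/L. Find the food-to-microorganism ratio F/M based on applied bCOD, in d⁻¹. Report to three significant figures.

F/M ≈ 2.83 d⁻¹

Food-to-microorganism ratio F/M = Q S₀ / (V X) = 2660 × 1310 / (669.0 × 1840) = 2.831 d⁻¹.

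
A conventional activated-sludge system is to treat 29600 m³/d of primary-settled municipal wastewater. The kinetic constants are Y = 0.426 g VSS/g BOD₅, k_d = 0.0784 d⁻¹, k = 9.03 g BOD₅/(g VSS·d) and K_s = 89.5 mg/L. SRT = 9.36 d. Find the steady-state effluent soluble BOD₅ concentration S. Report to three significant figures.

From the Monod/SRT balance for a CMAS, S = K_s·(1+k_d θ_c)/[θ_c·(Y k − k_d) − 1] = 89.5 × (1 + 0.0784 × 9.36) / [9.36 × (0.426 × 9.03 − 0.0784) − 1] = 155.2 / 34.27 = 4.528 mg/L.

S ≈ 4.53 mg/L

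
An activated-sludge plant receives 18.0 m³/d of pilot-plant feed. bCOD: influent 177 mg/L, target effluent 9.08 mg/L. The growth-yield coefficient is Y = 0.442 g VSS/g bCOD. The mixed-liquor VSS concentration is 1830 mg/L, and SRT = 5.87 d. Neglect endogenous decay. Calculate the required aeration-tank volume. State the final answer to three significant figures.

V·X = Y·Q·ΔS·θ_c gives V = 0.442 × 18.0 × (177 − 9.08) × 5.87 / 1830 = 4.285 m³.

V ≈ 4.29 m³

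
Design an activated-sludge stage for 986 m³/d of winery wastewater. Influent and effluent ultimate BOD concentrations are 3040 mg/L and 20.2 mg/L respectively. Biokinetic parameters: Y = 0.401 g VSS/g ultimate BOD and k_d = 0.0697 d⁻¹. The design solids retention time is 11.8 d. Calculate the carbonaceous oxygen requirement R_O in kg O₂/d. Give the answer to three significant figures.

R_O ≈ 2050 kg O₂/d

Y_obs = Y / (1 + k_d θ_c) = 0.401 / (1 + 0.0697 × 11.8) = 0.401 / 1.822 = 0.2200.
ΔS = 3040 − 20.2 = 3020 mg/L, so the substrate removal rate is 986 × 3020/1000 = 2978 kg ultimate BOD/d.
P_X = Y_obs·Q·(S₀ − S) = 0.2200 × 2978 = 655.2 kg VSS/d.
Carbonaceous O₂ demand = substrate oxidised − cell-mass equivalent = 2978 − 1.42 × 655.2 = 2047 kg O₂/d.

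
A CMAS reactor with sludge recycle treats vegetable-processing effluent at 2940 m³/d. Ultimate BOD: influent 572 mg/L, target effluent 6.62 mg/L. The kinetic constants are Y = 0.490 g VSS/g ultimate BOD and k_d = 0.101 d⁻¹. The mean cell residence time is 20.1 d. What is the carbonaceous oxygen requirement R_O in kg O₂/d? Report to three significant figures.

Correct the yield for decay: Y_obs = Y/(1 + k_d θ_c) = 0.490 / (1 + 0.101 × 20.1) = 0.490 / 3.030 = 0.1617.
ΔS = 572 − 6.62 = 565.4 mg/L, so the substrate removal rate is 2940 × 565.4/1000 = 1662 kg ultimate BOD/d.
P_X = Y_obs·Q·(S₀ − S) = 0.1617 × 1662 = 268.8 kg VSS/d.
Carbonaceous O₂ demand = substrate oxidised − cell-mass equivalent = 1662 − 1.42 × 268.8 = 1281 kg O₂/d.

R_O ≈ 1280 kg O₂/d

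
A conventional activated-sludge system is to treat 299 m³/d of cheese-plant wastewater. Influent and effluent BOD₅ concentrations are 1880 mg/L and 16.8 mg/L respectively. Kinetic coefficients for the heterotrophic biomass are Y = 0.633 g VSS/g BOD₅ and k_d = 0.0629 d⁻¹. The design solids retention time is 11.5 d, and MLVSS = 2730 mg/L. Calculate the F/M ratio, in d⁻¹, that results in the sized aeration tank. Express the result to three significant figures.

Rearranging the biomass balance for a CMAS with decay, V = Y·Q·ΔS·θ_c / [X·(1+k_d θ_c)] = 0.633 × 299 × (1880 − 16.8) × 11.5 / [2730 × (1 + 0.0629 × 11.5)] = 4.06×10^6 / 4705 = 862.0 m³.
F/M = applied load / biomass = Q·S₀/(V·X) = 299 × 1880 / (862.0 × 2730) = 0.2389 d⁻¹.

F/M ≈ 0.239 d⁻¹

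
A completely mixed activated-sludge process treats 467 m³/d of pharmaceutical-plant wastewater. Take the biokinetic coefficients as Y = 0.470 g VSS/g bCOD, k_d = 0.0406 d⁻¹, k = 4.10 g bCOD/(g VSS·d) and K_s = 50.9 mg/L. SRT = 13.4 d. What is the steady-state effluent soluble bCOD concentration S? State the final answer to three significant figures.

For a completely mixed reactor with recycle the Lawrence–McCarty relation gives S = K_s·(1 + k_d·θ_c) / [θ_c·(Y·k − k_d) − 1] = 50.9 × (1 + 0.0406 × 13.4) / [13.4 × (0.470 × 4.10 − 0.0406) − 1] = 78.59 / 24.28 = 3.237 mg/L.

S ≈ 3.24 mg/L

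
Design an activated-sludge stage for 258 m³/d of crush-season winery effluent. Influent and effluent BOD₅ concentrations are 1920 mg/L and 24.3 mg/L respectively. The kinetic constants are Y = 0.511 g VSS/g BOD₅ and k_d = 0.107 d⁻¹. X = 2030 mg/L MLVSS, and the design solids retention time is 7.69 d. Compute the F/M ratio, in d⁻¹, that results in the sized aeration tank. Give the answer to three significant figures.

F/M ≈ 0.470 d⁻¹

Steady-state biomass mass balance: V·X·(1 + k_d·θ_c) = Y·Q·(S₀ − S)·θ_c, so V = 0.511 × 258 × (1920 − 24.3) × 7.69 / [2030 × (1 + 0.107 × 7.69)] = 1.92×10^6 / 3700 = 519.4 m³.
F/M = Q·S₀ / (V·X) = 258 × 1920 / (519.4 × 2030) = 0.4698 g BOD₅·(g VSS·d)⁻¹.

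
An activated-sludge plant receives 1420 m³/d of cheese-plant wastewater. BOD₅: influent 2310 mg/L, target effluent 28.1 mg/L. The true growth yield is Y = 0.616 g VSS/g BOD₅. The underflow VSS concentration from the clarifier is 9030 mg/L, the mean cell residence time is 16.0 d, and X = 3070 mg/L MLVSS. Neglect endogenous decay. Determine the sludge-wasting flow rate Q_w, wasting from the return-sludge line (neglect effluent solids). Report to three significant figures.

Q_w ≈ 221 m³/d

With k_d = 0 the design equation reduces to V = Y Q (S₀−S) θ_c / X = 0.616 × 1420 × (2310 − 28.1) × 16.0 / 3070 = 10403 m³.
Q_w = (V·X)/(θ_c X_r) = 10403 × 3070 / (16.0 × 9030) = 221.0 m³/d.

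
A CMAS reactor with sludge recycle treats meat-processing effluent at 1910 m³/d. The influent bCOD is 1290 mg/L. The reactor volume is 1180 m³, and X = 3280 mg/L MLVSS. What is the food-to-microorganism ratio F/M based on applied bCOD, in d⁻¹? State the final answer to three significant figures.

F/M ≈ 0.637 d⁻¹

Food-to-microorganism ratio F/M = Q S₀ / (V X) = 1910 × 1290 / (1180 × 3280) = 0.6366 d⁻¹.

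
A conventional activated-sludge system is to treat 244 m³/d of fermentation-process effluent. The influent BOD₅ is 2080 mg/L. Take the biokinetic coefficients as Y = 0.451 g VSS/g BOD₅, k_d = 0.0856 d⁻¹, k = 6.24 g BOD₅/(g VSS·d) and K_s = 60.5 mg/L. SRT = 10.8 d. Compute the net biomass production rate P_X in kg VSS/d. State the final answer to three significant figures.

Effluent substrate depends only on kinetics and SRT: S = K_s(1 + k_d θ_c) / [θ_c(Yk − k_d) − 1] = 60.5 × (1 + 0.0856 × 10.8) / [10.8 × (0.451 × 6.24 − 0.0856) − 1] = 116.4 / 28.47 = 4.090 mg/L.
The observed yield is Y_obs = Y/(1 + k_d·θ_c) = 0.451 / (1 + 0.0856 × 10.8) = 0.451 / 1.924 = 0.2343 g VSS per g BOD₅ removed.
ΔS = 2080 − 4.09 = 2076 mg/L, so the substrate removal rate is 244 × 2076/1000 = 506.5 kg BOD₅/d.
So the net sludge growth is P_X = 0.2343 × 506.5 = 118.7 kg VSS/d.

P_X ≈ 119 kg VSS/d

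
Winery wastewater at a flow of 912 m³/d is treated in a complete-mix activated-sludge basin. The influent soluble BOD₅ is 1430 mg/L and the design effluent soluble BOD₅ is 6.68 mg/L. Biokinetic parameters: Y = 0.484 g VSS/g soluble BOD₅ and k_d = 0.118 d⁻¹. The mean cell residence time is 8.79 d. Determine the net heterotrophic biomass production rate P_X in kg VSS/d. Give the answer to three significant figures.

P_X ≈ 308 kg VSS/d

Observed yield with endogenous decay: Y_obs = Y / (1 + k_d·θ_c) = 0.484 / (1 + 0.118 × 8.79) = 0.484 / 2.037 = 0.2376 g VSS/g soluble BOD₅.
Q·(S₀ − S) = 912 × (1430 − 6.68) × 10⁻³ = 1298 kg/d removed.
So the net sludge growth is P_X = 0.2376 × 1298 = 308.4 kg VSS/d.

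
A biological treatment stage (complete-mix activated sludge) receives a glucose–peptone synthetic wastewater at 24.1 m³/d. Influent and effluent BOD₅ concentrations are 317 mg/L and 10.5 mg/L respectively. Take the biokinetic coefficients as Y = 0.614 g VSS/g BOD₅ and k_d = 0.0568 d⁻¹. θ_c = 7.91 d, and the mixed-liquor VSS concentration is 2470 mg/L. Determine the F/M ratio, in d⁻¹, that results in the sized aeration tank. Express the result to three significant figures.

Rearranging the biomass balance for a CMAS with decay, V = Y·Q·ΔS·θ_c / [X·(1+k_d θ_c)] = 0.614 × 24.1 × (317 − 10.5) × 7.91 / [2470 × (1 + 0.0568 × 7.91)] = 3.59×10^4 / 3580 = 10.02 m³.
Food-to-microorganism ratio F/M = Q S₀ / (V X) = 24.1 × 317 / (10.02 × 2470) = 0.3086 d⁻¹.

F/M ≈ 0.309 d⁻¹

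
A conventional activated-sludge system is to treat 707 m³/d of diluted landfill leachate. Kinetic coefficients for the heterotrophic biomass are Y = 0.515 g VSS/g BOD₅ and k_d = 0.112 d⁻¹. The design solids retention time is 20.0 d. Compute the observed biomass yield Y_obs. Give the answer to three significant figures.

Y_obs ≈ 0.159 g VSS/g BOD₅

Observed yield with endogenous decay: Y_obs = Y / (1 + k_d·θ_c) = 0.515 / (1 + 0.112 × 20.0) = 0.515 / 3.240 = 0.1590 g VSS/g BOD₅.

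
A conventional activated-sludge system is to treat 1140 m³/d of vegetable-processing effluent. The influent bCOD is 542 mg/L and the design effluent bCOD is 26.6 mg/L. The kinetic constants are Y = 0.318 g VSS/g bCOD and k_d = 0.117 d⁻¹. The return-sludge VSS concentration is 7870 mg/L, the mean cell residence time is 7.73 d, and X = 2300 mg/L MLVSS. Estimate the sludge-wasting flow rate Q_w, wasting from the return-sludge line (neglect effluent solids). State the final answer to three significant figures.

From the SRT design equation V = Y Q (S₀−S) θ_c / [X (1 + k_d θ_c)] = 0.318 × 1140 × (542 − 26.6) × 7.73 / [2300 × (1 + 0.117 × 7.73)] = 1.44×10^6 / 4380 = 329.7 m³.
θ_c = V·X/(Q_w·X_r) when wasting from the recycle, so Q_w = V·X/(θ_c·X_r) = 329.7 × 2300 / (7.73 × 7870) = 12.47 m³/d.

Q_w ≈ 12.5 m³/d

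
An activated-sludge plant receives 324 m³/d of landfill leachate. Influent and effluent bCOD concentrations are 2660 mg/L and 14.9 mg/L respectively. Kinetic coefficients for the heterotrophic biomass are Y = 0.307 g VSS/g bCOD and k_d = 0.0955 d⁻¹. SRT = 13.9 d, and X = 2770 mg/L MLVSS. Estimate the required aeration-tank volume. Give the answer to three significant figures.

V ≈ 567 m³

Steady-state biomass mass balance: V·X·(1 + k_d·θ_c) = Y·Q·(S₀ − S)·θ_c, so V = 0.307 × 324 × (2660 − 14.9) × 13.9 / [2770 × (1 + 0.0955 × 13.9)] = 3.66×10^6 / 6447 = 567.3 m³.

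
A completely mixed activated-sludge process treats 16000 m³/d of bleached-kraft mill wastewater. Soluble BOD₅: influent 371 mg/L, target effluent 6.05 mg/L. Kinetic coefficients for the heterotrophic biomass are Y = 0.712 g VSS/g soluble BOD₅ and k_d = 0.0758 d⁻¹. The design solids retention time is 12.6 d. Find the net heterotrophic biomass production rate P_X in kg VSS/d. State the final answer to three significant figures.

Observed yield with endogenous decay: Y_obs = Y / (1 + k_d·θ_c) = 0.712 / (1 + 0.0758 × 12.6) = 0.712 / 1.955 = 0.3642 g VSS/g soluble BOD₅.
ΔS = 371 − 6.05 = 364.9 mg/L, so the substrate removal rate is 16000 × 364.9/1000 = 5839 kg soluble BOD₅/d.
P_X = Y_obs · Q(S₀ − S) = 0.3642 × 5839 = 2127 kg VSS/d.

P_X ≈ 2130 kg VSS/d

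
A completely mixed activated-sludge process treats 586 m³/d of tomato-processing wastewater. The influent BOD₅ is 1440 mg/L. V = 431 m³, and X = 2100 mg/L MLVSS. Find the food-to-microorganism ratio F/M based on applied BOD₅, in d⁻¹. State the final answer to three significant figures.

F/M ≈ 0.932 d⁻¹

F/M = applied load / biomass = Q·S₀/(V·X) = 586 × 1440 / (431.0 × 2100) = 0.9323 d⁻¹.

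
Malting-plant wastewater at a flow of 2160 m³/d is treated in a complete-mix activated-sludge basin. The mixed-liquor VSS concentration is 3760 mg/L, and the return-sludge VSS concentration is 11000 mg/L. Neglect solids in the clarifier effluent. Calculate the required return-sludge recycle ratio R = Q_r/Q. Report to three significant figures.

R = Q_r/Q = X/(X_r − X) = 3760 / (11000 − 3760) = 0.5193.

R ≈ 0.519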